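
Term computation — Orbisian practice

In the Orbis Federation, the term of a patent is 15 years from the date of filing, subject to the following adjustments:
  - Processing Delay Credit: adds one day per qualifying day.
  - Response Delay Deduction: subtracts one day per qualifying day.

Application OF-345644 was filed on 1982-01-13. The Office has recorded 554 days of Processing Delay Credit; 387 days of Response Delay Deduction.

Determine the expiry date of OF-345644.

June 29, 1997

Base term: filing date + 15 years → 13 January 1997.
Processing Delay Credit: +554 days → 21 July 1998.
Response Delay Deduction: −387 days → 29 June 1997.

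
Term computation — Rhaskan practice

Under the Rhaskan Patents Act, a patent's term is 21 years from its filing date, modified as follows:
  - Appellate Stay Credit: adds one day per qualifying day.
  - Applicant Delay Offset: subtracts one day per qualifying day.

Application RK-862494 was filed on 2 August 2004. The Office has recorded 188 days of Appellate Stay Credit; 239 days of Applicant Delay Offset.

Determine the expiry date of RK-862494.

Base term: filing date + 21 years → 2 August 2025.
Appellate Stay Credit: +188 days → 6 February 2026.
Applicant Delay Offset: −239 days → 12 June 2025.

June 12, 2025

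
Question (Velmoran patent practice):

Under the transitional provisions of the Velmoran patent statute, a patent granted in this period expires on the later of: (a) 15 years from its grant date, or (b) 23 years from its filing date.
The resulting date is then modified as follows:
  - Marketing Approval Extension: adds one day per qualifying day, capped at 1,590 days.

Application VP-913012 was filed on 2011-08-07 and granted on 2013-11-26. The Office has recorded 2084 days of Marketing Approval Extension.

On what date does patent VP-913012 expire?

2038-12-14

(a) grant + 15 years → 26 November 2028.
(b) filing + 23 years → 7 August 2034.
Later of the two: 7 August 2034.
Marketing Approval Extension: 2084 days claimed exceeds the 1590-day cap, so +1590 days → 14 December 2038.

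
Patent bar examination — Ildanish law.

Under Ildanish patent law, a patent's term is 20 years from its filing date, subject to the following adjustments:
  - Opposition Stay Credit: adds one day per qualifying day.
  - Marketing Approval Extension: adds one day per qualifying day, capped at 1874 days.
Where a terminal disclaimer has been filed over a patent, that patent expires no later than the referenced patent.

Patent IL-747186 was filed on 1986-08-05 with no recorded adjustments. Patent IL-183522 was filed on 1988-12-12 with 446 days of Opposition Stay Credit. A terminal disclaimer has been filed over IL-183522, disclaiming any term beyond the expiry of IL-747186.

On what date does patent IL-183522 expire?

Natural term of IL-183522:
  Base: filing + 20 years → 12 December 2008.
  Opposition Stay Credit: +446 days → 3 March 2010.
Expiry of referenced patent IL-747186:
  Base: filing + 20 years → 5 August 2006.
Terminal disclaimer: IL-183522 expires on the earlier of 3 March 2010 and 5 August 2006.

2006-08-05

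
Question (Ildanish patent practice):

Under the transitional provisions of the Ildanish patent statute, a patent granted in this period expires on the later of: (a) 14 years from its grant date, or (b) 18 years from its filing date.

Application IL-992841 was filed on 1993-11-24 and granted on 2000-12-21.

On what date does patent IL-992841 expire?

(a) grant + 14 years → 21 December 2014.
(b) filing + 18 years → 24 November 2011.
Later of the two: 21 December 2014.

2014-12-21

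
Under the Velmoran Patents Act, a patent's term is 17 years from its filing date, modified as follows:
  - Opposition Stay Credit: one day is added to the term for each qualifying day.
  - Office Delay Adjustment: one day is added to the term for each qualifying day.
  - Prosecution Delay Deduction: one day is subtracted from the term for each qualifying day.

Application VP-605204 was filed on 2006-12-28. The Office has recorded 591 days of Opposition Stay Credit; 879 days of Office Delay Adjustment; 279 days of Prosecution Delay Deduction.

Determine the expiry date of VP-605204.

April 2, 2027

Base term: filing date + 17 years → 28 December 2023.
Opposition Stay Credit: +591 days → 10 August 2025.
Office Delay Adjustment: +879 days → 6 January 2028.
Prosecution Delay Deduction: −279 days → 2 April 2027.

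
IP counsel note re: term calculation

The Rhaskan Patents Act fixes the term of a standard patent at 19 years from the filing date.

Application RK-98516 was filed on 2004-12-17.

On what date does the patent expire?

Filing date + 19 years → 17 December 2023.

December 17, 2023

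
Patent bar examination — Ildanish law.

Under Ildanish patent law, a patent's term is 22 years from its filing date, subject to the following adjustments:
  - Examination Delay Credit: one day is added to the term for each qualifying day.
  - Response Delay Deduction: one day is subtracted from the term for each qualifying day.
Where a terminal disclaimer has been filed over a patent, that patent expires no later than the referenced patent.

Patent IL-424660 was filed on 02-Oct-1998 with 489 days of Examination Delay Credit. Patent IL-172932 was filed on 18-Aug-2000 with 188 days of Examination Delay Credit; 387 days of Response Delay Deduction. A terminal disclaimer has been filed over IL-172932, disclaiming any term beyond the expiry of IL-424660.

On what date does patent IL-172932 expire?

Natural term of IL-172932:
  Base: filing + 22 years → 18 August 2022.
  Examination Delay Credit: +188 days → 22 February 2023.
  Response Delay Deduction: −387 days → 31 January 2022.
Expiry of referenced patent IL-424660:
  Base: filing + 22 years → 2 October 2020.
  Examination Delay Credit: +489 days → 3 February 2022.
Terminal disclaimer: IL-172932 expires on the earlier of 31 January 2022 and 3 February 2022.

2022-01-31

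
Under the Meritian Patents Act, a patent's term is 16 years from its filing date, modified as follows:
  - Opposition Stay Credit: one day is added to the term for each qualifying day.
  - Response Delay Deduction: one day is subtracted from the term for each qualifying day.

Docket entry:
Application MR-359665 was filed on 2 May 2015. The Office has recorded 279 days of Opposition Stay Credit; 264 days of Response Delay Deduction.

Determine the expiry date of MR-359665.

Base term: filing date + 16 years → 2 May 2031.
Opposition Stay Credit: +279 days → 5 February 2032.
Response Delay Deduction: −264 days → 17 May 2031.

May 17, 2031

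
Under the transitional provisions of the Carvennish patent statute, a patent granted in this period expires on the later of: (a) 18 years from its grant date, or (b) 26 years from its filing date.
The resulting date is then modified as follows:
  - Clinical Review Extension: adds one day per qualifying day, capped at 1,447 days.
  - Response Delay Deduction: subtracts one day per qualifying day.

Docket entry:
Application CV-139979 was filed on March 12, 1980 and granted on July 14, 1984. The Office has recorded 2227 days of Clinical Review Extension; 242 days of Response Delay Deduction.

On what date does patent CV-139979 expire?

(a) grant + 18 years → 14 July 2002.
(b) filing + 26 years → 12 March 2006.
Later of the two: 12 March 2006.
Clinical Review Extension: 2227 days claimed exceeds the 1447-day cap, so +1447 days → 26 February 2010.
Response Delay Deduction: −242 days → 29 June 2009.

2009-06-29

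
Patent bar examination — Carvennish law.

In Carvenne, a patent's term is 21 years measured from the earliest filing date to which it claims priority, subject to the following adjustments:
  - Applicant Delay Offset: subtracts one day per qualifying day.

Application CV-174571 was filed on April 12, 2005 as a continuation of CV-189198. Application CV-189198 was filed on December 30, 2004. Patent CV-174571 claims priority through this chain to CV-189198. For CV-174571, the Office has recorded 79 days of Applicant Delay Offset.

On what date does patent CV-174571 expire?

Earliest priority filing: 30 December 2004.
Base term: 30 December 2004 + 21 years → 30 December 2025.
Applicant Delay Offset: −79 days → 12 October 2025.

October 12, 2025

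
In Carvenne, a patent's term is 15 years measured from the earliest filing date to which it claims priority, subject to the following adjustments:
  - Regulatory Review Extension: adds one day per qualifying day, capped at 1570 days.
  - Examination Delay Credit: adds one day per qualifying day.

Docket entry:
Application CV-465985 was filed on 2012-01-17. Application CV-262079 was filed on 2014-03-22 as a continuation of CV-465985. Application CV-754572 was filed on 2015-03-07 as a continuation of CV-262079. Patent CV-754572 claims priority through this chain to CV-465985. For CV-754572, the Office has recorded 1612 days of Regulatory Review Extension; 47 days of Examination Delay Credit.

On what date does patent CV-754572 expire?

2031-06-22

Earliest priority filing: 17 January 2012.
Base term: 17 January 2012 + 15 years → 17 January 2027.
Regulatory Review Extension: 1612 days claimed exceeds the 1570-day cap, so +1570 days → 6 May 2031.
Examination Delay Credit: +47 days → 22 June 2031.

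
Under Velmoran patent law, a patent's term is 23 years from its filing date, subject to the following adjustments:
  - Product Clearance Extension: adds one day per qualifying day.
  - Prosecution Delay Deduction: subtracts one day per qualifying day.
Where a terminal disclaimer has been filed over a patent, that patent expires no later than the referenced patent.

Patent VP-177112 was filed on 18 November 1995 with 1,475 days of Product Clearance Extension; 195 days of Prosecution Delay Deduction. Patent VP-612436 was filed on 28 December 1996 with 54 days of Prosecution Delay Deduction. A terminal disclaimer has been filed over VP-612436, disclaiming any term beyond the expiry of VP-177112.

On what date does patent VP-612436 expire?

Natural term of VP-612436:
  Base: filing + 23 years → 28 December 2019.
  Prosecution Delay Deduction: −54 days → 4 November 2019.
Expiry of referenced patent VP-177112:
  Base: filing + 23 years → 18 November 2018.
  Product Clearance Extension: +1475 days → 2 December 2022.
  Prosecution Delay Deduction: −195 days → 21 May 2022.
Terminal disclaimer: VP-612436 expires on the earlier of 4 November 2019 and 21 May 2022.

November 4, 2019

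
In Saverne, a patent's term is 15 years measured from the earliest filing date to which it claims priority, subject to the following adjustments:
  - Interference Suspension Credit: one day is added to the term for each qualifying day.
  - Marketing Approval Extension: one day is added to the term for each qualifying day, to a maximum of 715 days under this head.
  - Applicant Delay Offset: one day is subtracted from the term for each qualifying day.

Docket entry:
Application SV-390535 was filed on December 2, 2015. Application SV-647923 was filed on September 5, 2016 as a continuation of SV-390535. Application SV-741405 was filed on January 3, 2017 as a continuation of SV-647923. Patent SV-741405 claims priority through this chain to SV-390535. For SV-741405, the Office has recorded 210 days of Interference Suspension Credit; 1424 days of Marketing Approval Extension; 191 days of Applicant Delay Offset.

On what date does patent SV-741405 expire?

Earliest priority filing: 2 December 2015.
Base term: 2 December 2015 + 15 years → 2 December 2030.
Interference Suspension Credit: +210 days → 30 June 2031.
Marketing Approval Extension: 1424 days claimed exceeds the 715-day cap, so +715 days → 14 June 2033.
Applicant Delay Offset: −191 days → 5 December 2032.

2032-12-05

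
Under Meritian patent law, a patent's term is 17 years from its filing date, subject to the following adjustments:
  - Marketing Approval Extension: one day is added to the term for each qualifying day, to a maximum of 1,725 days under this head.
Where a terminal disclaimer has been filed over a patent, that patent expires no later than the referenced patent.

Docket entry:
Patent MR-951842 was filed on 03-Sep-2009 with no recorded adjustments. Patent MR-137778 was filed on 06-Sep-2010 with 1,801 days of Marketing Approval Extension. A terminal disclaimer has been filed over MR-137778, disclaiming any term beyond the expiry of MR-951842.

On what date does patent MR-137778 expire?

September 3, 2026

Natural term of MR-137778:
  Base: filing + 17 years → 6 September 2027.
  Marketing Approval Extension: 1801 days claimed exceeds the 1725-day cap, so +1725 days → 27 May 2032.
Expiry of referenced patent MR-951842:
  Base: filing + 17 years → 3 September 2026.
Terminal disclaimer: MR-137778 expires on the earlier of 27 May 2032 and 3 September 2026.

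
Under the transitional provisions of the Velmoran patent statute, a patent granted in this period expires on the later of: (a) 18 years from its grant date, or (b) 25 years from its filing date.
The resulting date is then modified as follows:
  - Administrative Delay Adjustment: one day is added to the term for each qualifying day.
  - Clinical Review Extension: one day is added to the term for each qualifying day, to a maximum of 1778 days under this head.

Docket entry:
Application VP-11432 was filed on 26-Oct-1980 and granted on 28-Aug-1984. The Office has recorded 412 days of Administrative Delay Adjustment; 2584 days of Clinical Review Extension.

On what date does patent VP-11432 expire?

(a) grant + 18 years → 28 August 2002.
(b) filing + 25 years → 26 October 2005.
Later of the two: 26 October 2005.
Administrative Delay Adjustment: +412 days → 12 December 2006.
Clinical Review Extension: 2584 days claimed exceeds the 1778-day cap, so +1778 days → 25 October 2011.

October 25, 2011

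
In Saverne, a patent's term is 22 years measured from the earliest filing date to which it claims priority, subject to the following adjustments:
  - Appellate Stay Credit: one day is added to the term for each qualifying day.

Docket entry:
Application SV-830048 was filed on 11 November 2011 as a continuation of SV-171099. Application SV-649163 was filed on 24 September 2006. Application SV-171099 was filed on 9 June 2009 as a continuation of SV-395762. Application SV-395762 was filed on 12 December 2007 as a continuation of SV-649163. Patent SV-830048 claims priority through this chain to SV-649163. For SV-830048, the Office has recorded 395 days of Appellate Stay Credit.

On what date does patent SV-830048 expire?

October 24, 2029

Earliest priority filing: 24 September 2006.
Base term: 24 September 2006 + 22 years → 24 September 2028.
Appellate Stay Credit: +395 days → 24 October 2029.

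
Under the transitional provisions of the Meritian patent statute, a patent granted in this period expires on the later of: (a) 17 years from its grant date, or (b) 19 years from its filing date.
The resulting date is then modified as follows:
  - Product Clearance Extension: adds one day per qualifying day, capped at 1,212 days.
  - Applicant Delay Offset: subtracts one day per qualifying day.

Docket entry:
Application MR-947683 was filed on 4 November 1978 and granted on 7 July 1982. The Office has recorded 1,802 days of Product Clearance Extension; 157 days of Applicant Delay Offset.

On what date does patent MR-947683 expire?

May 27, 2002

(a) grant + 17 years → 7 July 1999.
(b) filing + 19 years → 4 November 1997.
Later of the two: 7 July 1999.
Product Clearance Extension: 1802 days claimed exceeds the 1212-day cap, so +1212 days → 31 October 2002.
Applicant Delay Offset: −157 days → 27 May 2002.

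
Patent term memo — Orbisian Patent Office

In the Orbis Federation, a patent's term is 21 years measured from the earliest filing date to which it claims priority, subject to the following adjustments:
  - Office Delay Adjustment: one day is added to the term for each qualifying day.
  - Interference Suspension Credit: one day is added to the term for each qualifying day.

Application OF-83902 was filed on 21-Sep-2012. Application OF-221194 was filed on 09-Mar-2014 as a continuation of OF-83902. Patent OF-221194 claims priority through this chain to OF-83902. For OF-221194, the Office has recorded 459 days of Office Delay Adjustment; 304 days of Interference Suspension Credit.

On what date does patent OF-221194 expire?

2035-10-24

Earliest priority filing: 21 September 2012.
Base term: 21 September 2012 + 21 years → 21 September 2033.
Office Delay Adjustment: +459 days → 24 December 2034.
Interference Suspension Credit: +304 days → 24 October 2035.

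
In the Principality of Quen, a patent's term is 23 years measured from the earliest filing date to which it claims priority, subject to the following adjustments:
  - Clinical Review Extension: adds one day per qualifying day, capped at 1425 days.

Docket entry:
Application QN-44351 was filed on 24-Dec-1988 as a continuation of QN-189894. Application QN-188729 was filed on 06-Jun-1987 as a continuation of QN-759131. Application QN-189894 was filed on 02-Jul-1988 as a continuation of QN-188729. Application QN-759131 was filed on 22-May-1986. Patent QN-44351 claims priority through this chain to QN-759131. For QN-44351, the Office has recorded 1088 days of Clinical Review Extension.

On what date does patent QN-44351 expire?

Earliest priority filing: 22 May 1986.
Base term: 22 May 1986 + 23 years → 22 May 2009.
Clinical Review Extension: 1088 days (within the 1425-day cap) → +1088 days → 14 May 2012.

May 14, 2012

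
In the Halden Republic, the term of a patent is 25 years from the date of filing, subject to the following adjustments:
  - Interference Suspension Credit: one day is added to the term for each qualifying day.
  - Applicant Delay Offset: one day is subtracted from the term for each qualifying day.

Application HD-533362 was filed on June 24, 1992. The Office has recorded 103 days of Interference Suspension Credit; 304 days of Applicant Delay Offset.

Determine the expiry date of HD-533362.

Base term: filing date + 25 years → 24 June 2017.
Interference Suspension Credit: +103 days → 5 October 2017.
Applicant Delay Offset: −304 days → 5 December 2016.

December 5, 2016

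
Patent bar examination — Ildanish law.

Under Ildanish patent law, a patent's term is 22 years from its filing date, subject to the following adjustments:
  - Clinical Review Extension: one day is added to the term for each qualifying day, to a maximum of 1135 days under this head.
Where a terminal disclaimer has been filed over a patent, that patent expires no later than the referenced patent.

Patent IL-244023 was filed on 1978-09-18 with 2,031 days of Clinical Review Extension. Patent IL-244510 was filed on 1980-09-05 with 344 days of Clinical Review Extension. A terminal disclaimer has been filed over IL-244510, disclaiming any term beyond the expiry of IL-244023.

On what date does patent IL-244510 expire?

Natural term of IL-244510:
  Base: filing + 22 years → 5 September 2002.
  Clinical Review Extension: 344 days (within the 1135-day cap) → +344 days → 15 August 2003.
Expiry of referenced patent IL-244023:
  Base: filing + 22 years → 18 September 2000.
  Clinical Review Extension: 2031 days claimed exceeds the 1135-day cap, so +1135 days → 28 October 2003.
Terminal disclaimer: IL-244510 expires on the earlier of 15 August 2003 and 28 October 2003.

August 15, 2003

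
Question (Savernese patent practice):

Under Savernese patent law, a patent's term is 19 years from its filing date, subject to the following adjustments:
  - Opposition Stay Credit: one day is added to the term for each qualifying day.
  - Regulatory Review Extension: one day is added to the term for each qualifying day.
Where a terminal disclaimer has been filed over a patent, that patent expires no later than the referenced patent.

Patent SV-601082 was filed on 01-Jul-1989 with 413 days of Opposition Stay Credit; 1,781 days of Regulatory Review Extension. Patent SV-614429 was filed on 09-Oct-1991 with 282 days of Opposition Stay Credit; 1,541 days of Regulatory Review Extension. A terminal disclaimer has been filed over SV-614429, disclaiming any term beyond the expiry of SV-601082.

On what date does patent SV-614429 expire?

Natural term of SV-614429:
  Base: filing + 19 years → 9 October 2010.
  Opposition Stay Credit: +282 days → 18 July 2011.
  Regulatory Review Extension: +1541 days → 6 October 2015.
Expiry of referenced patent SV-601082:
  Base: filing + 19 years → 1 July 2008.
  Opposition Stay Credit: +413 days → 18 August 2009.
  Regulatory Review Extension: +1781 days → 4 July 2014.
Terminal disclaimer: SV-614429 expires on the earlier of 6 October 2015 and 4 July 2014.

2014-07-04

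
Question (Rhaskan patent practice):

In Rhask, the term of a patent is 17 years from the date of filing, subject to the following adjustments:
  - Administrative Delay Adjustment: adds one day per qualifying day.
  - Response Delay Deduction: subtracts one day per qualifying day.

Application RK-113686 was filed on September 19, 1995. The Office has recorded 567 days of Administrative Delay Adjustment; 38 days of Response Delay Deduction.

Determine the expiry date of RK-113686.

March 2, 2014

Base term: filing date + 17 years → 19 September 2012.
Administrative Delay Adjustment: +567 days → 9 April 2014.
Response Delay Deduction: −38 days → 2 March 2014.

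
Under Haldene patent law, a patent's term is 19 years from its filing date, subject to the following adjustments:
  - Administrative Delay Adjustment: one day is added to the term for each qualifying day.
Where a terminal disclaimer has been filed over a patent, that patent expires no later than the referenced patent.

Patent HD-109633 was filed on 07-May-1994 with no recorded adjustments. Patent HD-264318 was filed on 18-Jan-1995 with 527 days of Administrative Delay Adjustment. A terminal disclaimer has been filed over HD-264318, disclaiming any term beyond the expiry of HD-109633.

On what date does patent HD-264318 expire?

Natural term of HD-264318:
  Base: filing + 19 years → 18 January 2014.
  Administrative Delay Adjustment: +527 days → 29 June 2015.
Expiry of referenced patent HD-109633:
  Base: filing + 19 years → 7 May 2013.
Terminal disclaimer: HD-264318 expires on the earlier of 29 June 2015 and 7 May 2013.

May 7, 2013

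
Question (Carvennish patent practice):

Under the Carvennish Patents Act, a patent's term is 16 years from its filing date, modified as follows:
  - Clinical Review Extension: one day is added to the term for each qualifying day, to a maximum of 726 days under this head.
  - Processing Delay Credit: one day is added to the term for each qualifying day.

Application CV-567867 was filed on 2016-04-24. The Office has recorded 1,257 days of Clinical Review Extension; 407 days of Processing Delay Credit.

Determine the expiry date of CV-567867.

Base term: filing date + 16 years → 24 April 2032.
Clinical Review Extension: 1257 days claimed exceeds the 726-day cap, so +726 days → 20 April 2034.
Processing Delay Credit: +407 days → 1 June 2035.

2035-06-01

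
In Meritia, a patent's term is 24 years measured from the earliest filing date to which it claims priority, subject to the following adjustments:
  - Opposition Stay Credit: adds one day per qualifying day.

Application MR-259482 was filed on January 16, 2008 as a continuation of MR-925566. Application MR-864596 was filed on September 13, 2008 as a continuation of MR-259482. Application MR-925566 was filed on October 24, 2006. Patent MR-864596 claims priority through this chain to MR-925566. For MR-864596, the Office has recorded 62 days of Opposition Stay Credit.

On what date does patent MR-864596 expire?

Earliest priority filing: 24 October 2006.
Base term: 24 October 2006 + 24 years → 24 October 2030.
Opposition Stay Credit: +62 days → 25 December 2030.

2030-12-25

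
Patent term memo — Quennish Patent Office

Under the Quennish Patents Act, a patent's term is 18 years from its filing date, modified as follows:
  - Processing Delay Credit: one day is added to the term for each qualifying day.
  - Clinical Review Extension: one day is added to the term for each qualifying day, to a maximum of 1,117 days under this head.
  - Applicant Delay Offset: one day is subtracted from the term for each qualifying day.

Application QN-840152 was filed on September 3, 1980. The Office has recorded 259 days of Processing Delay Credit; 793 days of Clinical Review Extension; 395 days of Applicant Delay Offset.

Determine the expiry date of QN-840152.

Base term: filing date + 18 years → 3 September 1998.
Processing Delay Credit: +259 days → 20 May 1999.
Clinical Review Extension: 793 days (within the 1117-day cap) → +793 days → 21 July 2001.
Applicant Delay Offset: −395 days → 21 June 2000.

2000-06-21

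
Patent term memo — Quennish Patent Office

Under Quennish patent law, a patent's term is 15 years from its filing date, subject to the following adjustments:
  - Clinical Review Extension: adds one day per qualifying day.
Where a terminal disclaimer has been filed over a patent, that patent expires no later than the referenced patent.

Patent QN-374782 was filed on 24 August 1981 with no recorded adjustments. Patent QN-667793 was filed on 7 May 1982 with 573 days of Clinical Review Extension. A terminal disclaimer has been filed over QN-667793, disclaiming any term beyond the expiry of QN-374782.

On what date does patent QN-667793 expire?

Natural term of QN-667793:
  Base: filing + 15 years → 7 May 1997.
  Clinical Review Extension: +573 days → 1 December 1998.
Expiry of referenced patent QN-374782:
  Base: filing + 15 years → 24 August 1996.
Terminal disclaimer: QN-667793 expires on the earlier of 1 December 1998 and 24 August 1996.

1996-08-24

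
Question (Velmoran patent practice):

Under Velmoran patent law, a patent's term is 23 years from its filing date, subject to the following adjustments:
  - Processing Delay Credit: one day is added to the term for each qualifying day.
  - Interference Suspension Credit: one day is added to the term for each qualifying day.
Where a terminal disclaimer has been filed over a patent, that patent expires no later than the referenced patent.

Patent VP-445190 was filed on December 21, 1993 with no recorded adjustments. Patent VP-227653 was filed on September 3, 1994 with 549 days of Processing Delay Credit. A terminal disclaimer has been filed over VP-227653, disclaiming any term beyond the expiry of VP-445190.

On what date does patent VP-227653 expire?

Natural term of VP-227653:
  Base: filing + 23 years → 3 September 2017.
  Processing Delay Credit: +549 days → 6 March 2019.
Expiry of referenced patent VP-445190:
  Base: filing + 23 years → 21 December 2016.
Terminal disclaimer: VP-227653 expires on the earlier of 6 March 2019 and 21 December 2016.

2016-12-21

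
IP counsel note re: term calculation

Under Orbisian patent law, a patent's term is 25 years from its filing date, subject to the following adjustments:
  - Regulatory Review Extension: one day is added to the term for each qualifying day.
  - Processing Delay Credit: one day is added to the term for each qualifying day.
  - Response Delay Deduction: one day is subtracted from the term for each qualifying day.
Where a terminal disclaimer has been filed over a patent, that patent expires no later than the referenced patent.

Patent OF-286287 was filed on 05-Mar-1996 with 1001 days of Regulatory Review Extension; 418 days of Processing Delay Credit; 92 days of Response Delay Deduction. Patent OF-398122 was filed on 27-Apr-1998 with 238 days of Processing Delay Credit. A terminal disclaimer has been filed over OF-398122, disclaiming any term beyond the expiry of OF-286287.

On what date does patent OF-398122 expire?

Natural term of OF-398122:
  Base: filing + 25 years → 27 April 2023.
  Processing Delay Credit: +238 days → 21 December 2023.
Expiry of referenced patent OF-286287:
  Base: filing + 25 years → 5 March 2021.
  Regulatory Review Extension: +1001 days → 1 December 2023.
  Processing Delay Credit: +418 days → 22 January 2025.
  Response Delay Deduction: −92 days → 22 October 2024.
Terminal disclaimer: OF-398122 expires on the earlier of 21 December 2023 and 22 October 2024.

December 21, 2023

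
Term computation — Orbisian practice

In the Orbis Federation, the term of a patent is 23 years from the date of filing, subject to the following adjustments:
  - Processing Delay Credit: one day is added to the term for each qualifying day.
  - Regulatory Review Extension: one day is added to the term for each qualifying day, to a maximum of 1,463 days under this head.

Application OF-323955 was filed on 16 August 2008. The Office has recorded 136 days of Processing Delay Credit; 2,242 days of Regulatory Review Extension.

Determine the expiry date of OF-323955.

January 1, 2036

Base term: filing date + 23 years → 16 August 2031.
Processing Delay Credit: +136 days → 30 December 2031.
Regulatory Review Extension: 2242 days claimed exceeds the 1463-day cap, so +1463 days → 1 January 2036.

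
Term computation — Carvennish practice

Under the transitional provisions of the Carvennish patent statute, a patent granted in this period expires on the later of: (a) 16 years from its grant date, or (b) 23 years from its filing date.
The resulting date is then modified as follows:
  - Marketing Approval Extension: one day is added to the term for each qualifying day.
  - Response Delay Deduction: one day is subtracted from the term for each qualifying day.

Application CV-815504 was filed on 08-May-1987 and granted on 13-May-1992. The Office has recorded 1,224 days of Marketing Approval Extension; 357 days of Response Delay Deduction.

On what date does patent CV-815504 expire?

(a) grant + 16 years → 13 May 2008.
(b) filing + 23 years → 8 May 2010.
Later of the two: 8 May 2010.
Marketing Approval Extension: +1224 days → 13 September 2013.
Response Delay Deduction: −357 days → 21 September 2012.

2012-09-21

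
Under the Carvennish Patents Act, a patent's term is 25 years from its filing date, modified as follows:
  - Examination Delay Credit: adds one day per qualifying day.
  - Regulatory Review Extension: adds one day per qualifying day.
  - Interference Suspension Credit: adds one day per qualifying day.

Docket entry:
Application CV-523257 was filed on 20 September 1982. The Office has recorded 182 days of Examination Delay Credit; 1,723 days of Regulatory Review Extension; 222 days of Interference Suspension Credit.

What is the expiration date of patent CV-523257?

July 17, 2013

Base term: filing date + 25 years → 20 September 2007.
Examination Delay Credit: +182 days → 20 March 2008.
Regulatory Review Extension: +1723 days → 7 December 2012.
Interference Suspension Credit: +222 days → 17 July 2013.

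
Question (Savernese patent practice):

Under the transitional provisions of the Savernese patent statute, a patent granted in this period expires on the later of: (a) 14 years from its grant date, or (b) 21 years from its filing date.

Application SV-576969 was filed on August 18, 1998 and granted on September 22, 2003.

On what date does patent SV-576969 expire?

August 18, 2019

(a) grant + 14 years → 22 September 2017.
(b) filing + 21 years → 18 August 2019.
Later of the two: 18 August 2019.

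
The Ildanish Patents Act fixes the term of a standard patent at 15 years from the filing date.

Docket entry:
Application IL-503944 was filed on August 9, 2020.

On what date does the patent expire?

August 9, 2035

Filing date + 15 years → 9 August 2035.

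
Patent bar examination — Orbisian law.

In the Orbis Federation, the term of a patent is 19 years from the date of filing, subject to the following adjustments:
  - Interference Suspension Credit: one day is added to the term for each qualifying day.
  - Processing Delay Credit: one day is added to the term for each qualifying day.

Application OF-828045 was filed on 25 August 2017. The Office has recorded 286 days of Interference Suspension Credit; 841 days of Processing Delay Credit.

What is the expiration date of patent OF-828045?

Base term: filing date + 19 years → 25 August 2036.
Interference Suspension Credit: +286 days → 7 June 2037.
Processing Delay Credit: +841 days → 26 September 2039.

September 26, 2039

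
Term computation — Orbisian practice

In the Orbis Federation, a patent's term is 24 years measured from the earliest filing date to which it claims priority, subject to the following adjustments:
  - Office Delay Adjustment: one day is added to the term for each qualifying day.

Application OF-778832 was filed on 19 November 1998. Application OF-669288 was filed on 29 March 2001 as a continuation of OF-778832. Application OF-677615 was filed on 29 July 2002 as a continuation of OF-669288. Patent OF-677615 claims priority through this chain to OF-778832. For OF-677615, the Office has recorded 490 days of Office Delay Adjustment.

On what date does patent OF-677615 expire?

Earliest priority filing: 19 November 1998.
Base term: 19 November 1998 + 24 years → 19 November 2022.
Office Delay Adjustment: +490 days → 23 March 2024.

March 23, 2024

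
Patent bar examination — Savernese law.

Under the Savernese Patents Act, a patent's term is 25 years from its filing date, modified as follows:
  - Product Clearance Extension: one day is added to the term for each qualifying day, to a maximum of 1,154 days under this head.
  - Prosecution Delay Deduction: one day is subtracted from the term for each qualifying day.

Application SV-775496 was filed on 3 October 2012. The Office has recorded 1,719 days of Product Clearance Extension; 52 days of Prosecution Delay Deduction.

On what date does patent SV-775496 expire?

2040-10-09

Base term: filing date + 25 years → 3 October 2037.
Product Clearance Extension: 1719 days claimed exceeds the 1154-day cap, so +1154 days → 30 November 2040.
Prosecution Delay Deduction: −52 days → 9 October 2040.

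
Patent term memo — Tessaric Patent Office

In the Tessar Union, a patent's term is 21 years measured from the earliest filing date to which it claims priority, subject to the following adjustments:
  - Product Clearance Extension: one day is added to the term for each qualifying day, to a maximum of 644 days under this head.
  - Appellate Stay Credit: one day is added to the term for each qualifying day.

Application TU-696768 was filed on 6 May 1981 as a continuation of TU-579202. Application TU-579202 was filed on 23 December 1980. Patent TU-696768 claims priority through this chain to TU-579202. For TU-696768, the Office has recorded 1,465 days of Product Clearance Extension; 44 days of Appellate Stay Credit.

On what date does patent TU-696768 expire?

2003-11-11

Earliest priority filing: 23 December 1980.
Base term: 23 December 1980 + 21 years → 23 December 2001.
Product Clearance Extension: 1465 days claimed exceeds the 644-day cap, so +644 days → 28 September 2003.
Appellate Stay Credit: +44 days → 11 November 2003.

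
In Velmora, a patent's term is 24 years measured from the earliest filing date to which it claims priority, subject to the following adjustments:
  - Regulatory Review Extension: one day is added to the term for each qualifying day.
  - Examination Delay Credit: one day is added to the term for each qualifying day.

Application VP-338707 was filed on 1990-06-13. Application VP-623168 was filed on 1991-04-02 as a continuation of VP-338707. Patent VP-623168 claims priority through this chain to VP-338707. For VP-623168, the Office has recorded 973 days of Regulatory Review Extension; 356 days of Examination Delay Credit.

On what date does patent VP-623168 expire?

Earliest priority filing: 13 June 1990.
Base term: 13 June 1990 + 24 years → 13 June 2014.
Regulatory Review Extension: +973 days → 10 February 2017.
Examination Delay Credit: +356 days → 1 February 2018.

February 1, 2018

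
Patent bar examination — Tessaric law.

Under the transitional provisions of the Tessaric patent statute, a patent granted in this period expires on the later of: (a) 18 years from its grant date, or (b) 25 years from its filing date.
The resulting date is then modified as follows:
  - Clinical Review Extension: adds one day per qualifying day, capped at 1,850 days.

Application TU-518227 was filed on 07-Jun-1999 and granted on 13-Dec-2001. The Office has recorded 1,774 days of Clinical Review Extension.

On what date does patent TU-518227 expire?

(a) grant + 18 years → 13 December 2019.
(b) filing + 25 years → 7 June 2024.
Later of the two: 7 June 2024.
Clinical Review Extension: 1774 days (within the 1850-day cap) → +1774 days → 16 April 2029.

April 16, 2029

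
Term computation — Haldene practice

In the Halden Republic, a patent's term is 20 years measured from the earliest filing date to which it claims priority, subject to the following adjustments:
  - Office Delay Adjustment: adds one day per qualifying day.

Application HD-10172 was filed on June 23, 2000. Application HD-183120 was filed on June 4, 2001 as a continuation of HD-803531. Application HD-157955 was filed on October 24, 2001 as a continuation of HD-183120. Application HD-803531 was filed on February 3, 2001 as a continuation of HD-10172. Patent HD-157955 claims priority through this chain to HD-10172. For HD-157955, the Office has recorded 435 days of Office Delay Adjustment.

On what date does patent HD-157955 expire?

2021-09-01

Earliest priority filing: 23 June 2000.
Base term: 23 June 2000 + 20 years → 23 June 2020.
Office Delay Adjustment: +435 days → 1 September 2021.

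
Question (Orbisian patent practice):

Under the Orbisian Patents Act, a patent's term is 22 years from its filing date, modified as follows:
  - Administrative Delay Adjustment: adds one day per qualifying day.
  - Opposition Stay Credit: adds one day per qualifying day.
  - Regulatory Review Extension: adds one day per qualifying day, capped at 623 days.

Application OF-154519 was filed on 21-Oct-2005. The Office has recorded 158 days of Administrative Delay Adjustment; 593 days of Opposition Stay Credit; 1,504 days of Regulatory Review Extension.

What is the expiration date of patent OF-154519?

2031-07-26

Base term: filing date + 22 years → 21 October 2027.
Administrative Delay Adjustment: +158 days → 27 March 2028.
Opposition Stay Credit: +593 days → 10 November 2029.
Regulatory Review Extension: 1504 days claimed exceeds the 623-day cap, so +623 days → 26 July 2031.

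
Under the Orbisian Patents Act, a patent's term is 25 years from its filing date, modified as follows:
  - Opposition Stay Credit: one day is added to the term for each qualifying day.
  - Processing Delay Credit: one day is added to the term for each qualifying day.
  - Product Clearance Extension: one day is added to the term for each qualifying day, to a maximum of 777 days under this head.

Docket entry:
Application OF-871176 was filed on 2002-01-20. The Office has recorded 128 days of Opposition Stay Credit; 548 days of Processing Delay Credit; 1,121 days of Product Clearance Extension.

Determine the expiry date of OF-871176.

Base term: filing date + 25 years → 20 January 2027.
Opposition Stay Credit: +128 days → 28 May 2027.
Processing Delay Credit: +548 days → 26 November 2028.
Product Clearance Extension: 1121 days claimed exceeds the 777-day cap, so +777 days → 12 January 2031.

2031-01-12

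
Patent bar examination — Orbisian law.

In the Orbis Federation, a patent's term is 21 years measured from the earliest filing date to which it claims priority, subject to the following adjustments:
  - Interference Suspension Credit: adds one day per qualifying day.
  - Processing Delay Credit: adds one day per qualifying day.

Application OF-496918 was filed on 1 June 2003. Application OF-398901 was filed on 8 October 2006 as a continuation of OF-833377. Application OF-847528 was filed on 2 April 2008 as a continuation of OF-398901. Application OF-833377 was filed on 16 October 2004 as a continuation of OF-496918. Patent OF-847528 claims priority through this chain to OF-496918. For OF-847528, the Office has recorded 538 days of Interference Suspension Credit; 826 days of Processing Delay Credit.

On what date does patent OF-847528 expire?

February 25, 2028

Earliest priority filing: 1 June 2003.
Base term: 1 June 2003 + 21 years → 1 June 2024.
Interference Suspension Credit: +538 days → 21 November 2025.
Processing Delay Credit: +826 days → 25 February 2028.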